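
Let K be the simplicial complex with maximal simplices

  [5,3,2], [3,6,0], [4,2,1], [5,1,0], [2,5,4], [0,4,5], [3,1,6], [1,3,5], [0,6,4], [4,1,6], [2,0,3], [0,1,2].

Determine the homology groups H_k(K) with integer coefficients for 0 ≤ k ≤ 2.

We work with the vertex ordering 0 < 1 < 2 < 3 < 4 < 5 < 6. The simplices of K, each written with vertices in increasing order, are:

  0-simplices (7): [0], [1], [2], [3], [4], [5], [6]
  1-simplices (18): [0,1], [0,2], [0,3], [0,4], [0,5], [0,6], [1,2], [1,3], [1,4], [1,5], [1,6], [2,3], [2,4], [2,5], [3,5], [3,6], [4,5], [4,6]
  2-simplices (12): [0,1,2], [0,1,5], [0,2,3], [0,3,6], [0,4,5], [0,4,6], [1,2,4], [1,3,5], [1,3,6], [1,4,6], [2,3,5], [2,4,5]

giving chain groups C_0 ≅ Z^7, C_1 ≅ Z^18, C_2 ≅ Z^12.

Boundary ∂_1: C_1 → C_0 sends each edge [p,q] (with p < q) to q − p. For instance
  ∂[2,3] = [3] − [2].
This gives a 7×18 integer matrix of rank 6; reducing to Smith normal form yields diagonal entries (1,1,1,1,1,1).

The boundary map ∂_2: C_2 → C_1 maps a triangle to the signed sum of its edges. For instance
  ∂[1,3,5] = [3,5] − [1,5] + [1,3],
  ∂[1,4,6] = [4,6] − [1,6] + [1,4].
As a 18×12 matrix over Z this has rank 12, with invariant factors (1,1,1,1,1,1,1,1,1,1,1,2).

Computing H_k = (kernel of ∂_k) / (image of ∂_{k+1}):

  H_0: rank C_0 − rank ∂_1 = 7 − 6 = 1, and the invariant factors of ∂_1 are all 1, so H_0 ≅ Z.
  H_1: rank ker ∂_1 − rank ∂_2 = (18 − 6) − 12 = 0, and ∂_2 has invariant factor 2 > 1, so H_1 ≅ Z/2.
  H_2: rank ker ∂_2 − rank ∂_3 = (12 − 12) − 0 = 0, and there is no ∂_3, so H_2 ≅ 0.

H_0 = Z,  H_1 = Z/2,  H_2 = 0.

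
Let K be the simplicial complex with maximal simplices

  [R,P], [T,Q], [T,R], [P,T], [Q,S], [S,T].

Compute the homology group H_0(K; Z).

Fix the vertex order P < Q < R < S < T and write every simplex with vertices in increasing order. Then dim K = 1 and the simplices of K are:

  0-simplices (5): P, Q, R, S, T
  1-simplices (6): PR, PT, QS, QT, RT, ST

giving chain groups C_0 ≅ Z^5, C_1 ≅ Z^6.

The boundary map ∂_1: C_1 → C_0 sends each edge [p,q] (with p < q) to q − p. For instance
  ∂ST = T − S.
As a 5×6 matrix over Z this has rank 4, with invariant factors (1,1,1,1).

Now H_k = ker ∂_k / im ∂_{k+1}, so:

  H_0: rank C_0 − rank ∂_1 = 5 − 4 = 1, and the invariant factors of ∂_1 are all 1, so H_0 = Z.

H_0 ≅ Z.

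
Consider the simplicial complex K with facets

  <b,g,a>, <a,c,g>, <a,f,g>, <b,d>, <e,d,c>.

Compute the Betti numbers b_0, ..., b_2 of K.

b_0 = 1, b_1 = 1, b_2 = 0.

We work with the vertex ordering a < b < c < d < e < f < g. The simplices of K, each written with vertices in increasing order, are:

  0-simplices (7): a, b, c, d, e, f, g
  1-simplices (11): ab, ac, af, ag, bd, bg, cd, ce, cg, de, fg
  2-simplices (4): abg, acg, afg, cde

giving chain groups C_0 ≅ Z^7, C_1 ≅ Z^11, C_2 ≅ Z^4.

The boundary map ∂_1: C_1 → C_0 sends each edge [p,q] (with p < q) to q − p.
The resulting 7×11 matrix has rank 6, and its Smith normal form has invariant factors (1,1,1,1,1,1).

The boundary map ∂_2: C_2 → C_1 maps a triangle to the signed sum of its edges. For instance
  ∂afg = fg − ag + af,
  ∂cde = de − ce + cd.
The 11×4 boundary matrix has rank 4 and Smith normal form diag(1,1,1,1).

Computing H_k = (kernel of ∂_k) / (image of ∂_{k+1}):

  H_0: rank C_0 − rank ∂_1 = 7 − 6 = 1, and the invariant factors of ∂_1 are all 1, so H_0 = Z.
  H_1: rank ker ∂_1 − rank ∂_2 = (11 − 6) − 4 = 1, and the invariant factors of ∂_2 are all 1, so H_1 = Z.
  H_2: rank ker ∂_2 − rank ∂_3 = (4 − 4) − 0 = 0, and there is no ∂_3, so H_2 = 0.

Hence the Betti numbers are b_0 = 1, b_1 = 1, b_2 = 0.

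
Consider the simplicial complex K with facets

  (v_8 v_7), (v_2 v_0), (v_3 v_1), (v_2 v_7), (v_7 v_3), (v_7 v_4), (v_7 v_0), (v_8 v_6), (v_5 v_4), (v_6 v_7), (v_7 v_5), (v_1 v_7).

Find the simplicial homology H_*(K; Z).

Take the total order v_0 < v_1 < v_2 < v_3 < v_4 < v_5 < v_6 < v_7 < v_8 on the vertex set. Then K (dimension 1) consists of the simplices:

  0-simplices (9): [v_0], [v_1], [v_2], [v_3], [v_4], [v_5], [v_6], [v_7], [v_8]
  1-simplices (12): [v_0,v_2], [v_0,v_7], [v_1,v_3], [v_1,v_7], [v_2,v_7], [v_3,v_7], [v_4,v_5], [v_4,v_7], [v_5,v_7], [v_6,v_7], [v_6,v_8], [v_7,v_8]

so the chain groups are C_0 ≅ Z^9, C_1 ≅ Z^12.

∂_1: C_1 → C_0 sends each edge [p,q] (with p < q) to q − p.
The resulting 9×12 matrix has rank 8, and its Smith normal form has invariant factors (1,1,1,1,1,1,1,1).

Computing H_k = (kernel of ∂_k) / (image of ∂_{k+1}):

  H_0: rank C_0 − rank ∂_1 = 9 − 8 = 1, and the invariant factors of ∂_1 are all 1, so H_0 ≅ Z.
  H_1: rank ker ∂_1 − rank ∂_2 = (12 − 8) − 0 = 4, and there is no ∂_2, so H_1 ≅ Z^4.

As a check, the Euler characteristic is 9 − 12 = -3, which agrees with 1 − 4 = -3.

H_0 ≅ Z,  H_1 ≅ Z^4.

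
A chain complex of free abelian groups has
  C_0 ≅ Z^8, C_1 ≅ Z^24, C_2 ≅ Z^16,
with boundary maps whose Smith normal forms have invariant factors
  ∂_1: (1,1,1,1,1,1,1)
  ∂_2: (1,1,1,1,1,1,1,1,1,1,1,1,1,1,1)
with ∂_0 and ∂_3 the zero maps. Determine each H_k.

H_0: b_0 = 8 − 0 − 7 = 1; torsion from ∂_1 factors > 1: none. So H_0 = Z.
H_1: b_1 = 24 − 7 − 15 = 2; torsion from ∂_2 factors > 1: none. So H_1 = Z^2.
H_2: b_2 = 16 − 15 − 0 = 1; torsion from ∂_3 factors > 1: none. So H_2 = Z.

H_0 = Z,  H_1 = Z^2,  H_2 = Z.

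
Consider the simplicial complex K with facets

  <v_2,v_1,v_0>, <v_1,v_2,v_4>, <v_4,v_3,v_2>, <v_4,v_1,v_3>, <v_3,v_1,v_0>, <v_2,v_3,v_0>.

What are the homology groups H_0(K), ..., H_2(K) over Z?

K has 5 vertices, 9 edges, 6 triangles.
rank ∂_0 = 0, rank ∂_1 = 4 ⇒ b_0 = 5 − 0 − 4 = 1; all invariant factors of ∂_1 are 1 so no torsion. So H_0 = Z.
rank ∂_1 = 4, rank ∂_2 = 5 ⇒ b_1 = 9 − 4 − 5 = 0; all invariant factors of ∂_2 are 1 so no torsion. So H_1 = 0.
rank ∂_2 = 5, rank ∂_3 = 0 ⇒ b_2 = 6 − 5 − 0 = 1. So H_2 = Z.

H_0 = Z,  H_1 = 0,  H_2 = Z.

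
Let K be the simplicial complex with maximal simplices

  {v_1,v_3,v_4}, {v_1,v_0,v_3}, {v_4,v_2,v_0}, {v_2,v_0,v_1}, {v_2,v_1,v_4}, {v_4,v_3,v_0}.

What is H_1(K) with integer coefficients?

H_1 = 0.

Take the total order v_0 < v_1 < v_2 < v_3 < v_4 on the vertex set. Then K (dimension 2) consists of the simplices:

  0-simplices (5): [v_0], [v_1], [v_2], [v_3], [v_4]
  1-simplices (9): [v_0,v_1], [v_0,v_2], [v_0,v_3], [v_0,v_4], [v_1,v_2], [v_1,v_3], [v_1,v_4], [v_2,v_4], [v_3,v_4]
  2-simplices (6): [v_0,v_1,v_2], [v_0,v_1,v_3], [v_0,v_2,v_4], [v_0,v_3,v_4], [v_1,v_2,v_4], [v_1,v_3,v_4]

giving chain groups C_0 ≅ Z^5, C_1 ≅ Z^9, C_2 ≅ Z^6.

∂_1: C_1 → C_0 sends each edge [p,q] (with p < q) to q − p. For instance
  ∂[v_1,v_2] = [v_2] − [v_1].
The 5×9 boundary matrix has rank 4 and Smith normal form diag(1,1,1,1).

Boundary ∂_2: C_2 → C_1 acts by ∂[p,q,r] = [q,r] − [p,r] + [p,q]. For instance
  ∂[v_0,v_1,v_3] = [v_1,v_3] − [v_0,v_3] + [v_0,v_1],
  ∂[v_0,v_1,v_2] = [v_1,v_2] − [v_0,v_2] + [v_0,v_1].
As a 9×6 matrix over Z this has rank 5, with invariant factors (1,1,1,1,1).

Reading off H_k = ker ∂_k / im ∂_{k+1}:

  H_1: rank ker ∂_1 − rank ∂_2 = (9 − 4) − 5 = 0, and the invariant factors of ∂_2 are all 1, so H_1 ≅ 0.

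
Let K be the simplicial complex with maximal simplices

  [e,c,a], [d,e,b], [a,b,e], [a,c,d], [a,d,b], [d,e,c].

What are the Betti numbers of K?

Fix the vertex order a < b < c < d < e and write every simplex with vertices in increasing order. Then dim K = 2 and the simplices of K are:

  0-simplices (5): a, b, c, d, e
  1-simplices (9): ab, ac, ad, ae, bd, be, cd, ce, de
  2-simplices (6): abd, abe, acd, ace, bde, cde

so the chain groups are C_0 ≅ Z^5, C_1 ≅ Z^9, C_2 ≅ Z^6.

∂_1: C_1 → C_0 is given by ∂[p,q] = [q] − [p]. For instance
  ∂ab = b − a.
The 5×9 boundary matrix has rank 4 and Smith normal form diag(1,1,1,1).

The boundary map ∂_2: C_2 → C_1 acts by ∂[p,q,r] = [q,r] − [p,r] + [p,q]. For instance
  ∂ace = ce − ae + ac,
  ∂acd = cd − ad + ac.
The resulting 9×6 matrix has rank 5, and its Smith normal form has invariant factors (1,1,1,1,1).

Computing H_k = (kernel of ∂_k) / (image of ∂_{k+1}):

  H_0: rank C_0 − rank ∂_1 = 5 − 4 = 1, and the invariant factors of ∂_1 are all 1, so H_0 ≅ Z.
  H_1: rank ker ∂_1 − rank ∂_2 = (9 − 4) − 5 = 0, and the invariant factors of ∂_2 are all 1, so H_1 ≅ 0.
  H_2: rank ker ∂_2 − rank ∂_3 = (6 − 5) − 0 = 1, and there is no ∂_3, so H_2 ≅ Z.

Hence the Betti numbers are b_0 = 1, b_1 = 0, b_2 = 1.

b_0 = 1, b_1 = 0, b_2 = 1.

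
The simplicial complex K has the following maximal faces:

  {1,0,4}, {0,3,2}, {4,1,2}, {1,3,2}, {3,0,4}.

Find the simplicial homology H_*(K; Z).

Order the vertices as 0 < 1 < 2 < 3 < 4. Listing each simplex with vertices in this order, K has dimension 2 with simplices:

  0-simplices (5): [0], [1], [2], [3], [4]
  1-simplices (10): [0,1], [0,2], [0,3], [0,4], [1,2], [1,3], [1,4], [2,3], [2,4], [3,4]
  2-simplices (5): [0,1,4], [0,2,3], [0,3,4], [1,2,3], [1,2,4]

Hence C_0 ≅ Z^5, C_1 ≅ Z^10, C_2 ≅ Z^5.

The boundary map ∂_1: C_1 → C_0 maps an edge to its endpoints' difference, ∂[p,q] = q − p. For instance
  ∂[0,4] = [4] − [0].
The 5×10 boundary matrix has rank 4 and Smith normal form diag(1,1,1,1).

∂_2: C_2 → C_1 maps a triangle to the signed sum of its edges. For instance
  ∂[0,3,4] = [3,4] − [0,4] + [0,3],
  ∂[0,2,3] = [2,3] − [0,3] + [0,2].
As a 10×5 matrix over Z this has rank 5, with invariant factors (1,1,1,1,1).

Computing H_k = (kernel of ∂_k) / (image of ∂_{k+1}):

  H_0: rank C_0 − rank ∂_1 = 5 − 4 = 1, and the invariant factors of ∂_1 are all 1, so H_0 = Z.
  H_1: rank ker ∂_1 − rank ∂_2 = (10 − 4) − 5 = 1, and the invariant factors of ∂_2 are all 1, so H_1 = Z.
  H_2: rank ker ∂_2 − rank ∂_3 = (5 − 5) − 0 = 0, and there is no ∂_3, so H_2 = 0.

H_0 ≅ Z,  H_1 ≅ Z,  H_2 = 0.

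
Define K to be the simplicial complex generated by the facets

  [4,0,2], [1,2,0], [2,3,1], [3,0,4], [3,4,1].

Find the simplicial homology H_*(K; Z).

H_0 = Z,  H_1 = Z,  H_2 = 0.

Fix the vertex order 0 < 1 < 2 < 3 < 4 and write every simplex with vertices in increasing order. Then dim K = 2 and the simplices of K are:

  0-simplices (5): [0], [1], [2], [3], [4]
  1-simplices (10): [0,1], [0,2], [0,3], [0,4], [1,2], [1,3], [1,4], [2,3], [2,4], [3,4]
  2-simplices (5): [0,1,2], [0,2,4], [0,3,4], [1,2,3], [1,3,4]

so the chain groups are C_0 ≅ Z^5, C_1 ≅ Z^10, C_2 ≅ Z^5.

Boundary ∂_1: C_1 → C_0 sends each edge [p,q] (with p < q) to q − p. For instance
  ∂[3,4] = [4] − [3].
This gives a 5×10 integer matrix of rank 4; reducing to Smith normal form yields diagonal entries (1,1,1,1).

∂_2: C_2 → C_1 sends each 2-simplex [p,q,r] to [q,r] − [p,r] + [p,q]. For instance
  ∂[0,1,2] = [1,2] − [0,2] + [0,1],
  ∂[1,3,4] = [3,4] − [1,4] + [1,3].
This gives a 10×5 integer matrix of rank 5; reducing to Smith normal form yields diagonal entries (1,1,1,1,1).

Reading off H_k = ker ∂_k / im ∂_{k+1}:

  H_0: rank C_0 − rank ∂_1 = 5 − 4 = 1, and the invariant factors of ∂_1 are all 1, so H_0 = Z.
  H_1: rank ker ∂_1 − rank ∂_2 = (10 − 4) − 5 = 1, and the invariant factors of ∂_2 are all 1, so H_1 = Z.
  H_2: rank ker ∂_2 − rank ∂_3 = (5 − 5) − 0 = 0, and there is no ∂_3, so H_2 = 0.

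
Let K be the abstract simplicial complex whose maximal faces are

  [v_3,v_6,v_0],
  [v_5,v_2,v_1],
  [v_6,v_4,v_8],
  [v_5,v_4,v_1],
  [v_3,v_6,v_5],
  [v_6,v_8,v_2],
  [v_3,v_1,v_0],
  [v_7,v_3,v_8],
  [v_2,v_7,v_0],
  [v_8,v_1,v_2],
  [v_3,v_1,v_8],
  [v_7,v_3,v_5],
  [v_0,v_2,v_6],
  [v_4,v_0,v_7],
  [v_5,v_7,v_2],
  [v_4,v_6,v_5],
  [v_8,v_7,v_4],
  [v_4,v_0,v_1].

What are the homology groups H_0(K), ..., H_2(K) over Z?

K has 9 vertices, 27 edges, 18 triangles.
rank ∂_0 = 0, rank ∂_1 = 8 ⇒ b_0 = 9 − 0 − 8 = 1; all invariant factors of ∂_1 are 1 so no torsion. So H_0 = Z.
rank ∂_1 = 8, rank ∂_2 = 17 ⇒ b_1 = 27 − 8 − 17 = 2; all invariant factors of ∂_2 are 1 so no torsion. So H_1 = Z^2.
rank ∂_2 = 17, rank ∂_3 = 0 ⇒ b_2 = 18 − 17 − 0 = 1. So H_2 = Z.

H_0 ≅ Z,  H_1 ≅ Z^2,  H_2 ≅ Z.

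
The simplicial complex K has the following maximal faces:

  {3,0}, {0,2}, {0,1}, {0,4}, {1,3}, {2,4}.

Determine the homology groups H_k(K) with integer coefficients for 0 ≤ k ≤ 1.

We work with the vertex ordering 0 < 1 < 2 < 3 < 4. The simplices of K, each written with vertices in increasing order, are:

  0-simplices (5): [0], [1], [2], [3], [4]
  1-simplices (6): [0,1], [0,2], [0,3], [0,4], [1,3], [2,4]

giving chain groups C_0 ≅ Z^5, C_1 ≅ Z^6.

∂_1: C_1 → C_0 is given by ∂[p,q] = [q] − [p]. For instance
  ∂[2,4] = [4] − [2].
The resulting 5×6 matrix has rank 4, and its Smith normal form has invariant factors (1,1,1,1).

Now H_k = ker ∂_k / im ∂_{k+1}, so:

  H_0: rank C_0 − rank ∂_1 = 5 − 4 = 1, and the invariant factors of ∂_1 are all 1, so H_0 ≅ Z.
  H_1: rank ker ∂_1 − rank ∂_2 = (6 − 4) − 0 = 2, and there is no ∂_2, so H_1 ≅ Z^2.

As a check, the Euler characteristic is 5 − 6 = -1, which agrees with 1 − 2 = -1.

H_0 ≅ Z,  H_1 ≅ Z^2.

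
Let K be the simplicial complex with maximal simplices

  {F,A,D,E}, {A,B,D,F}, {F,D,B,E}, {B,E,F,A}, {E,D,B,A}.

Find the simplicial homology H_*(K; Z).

K has 5 vertices, 10 edges, 10 triangles, 5 3-simplices.
rank ∂_0 = 0, rank ∂_1 = 4 ⇒ b_0 = 5 − 0 − 4 = 1; all invariant factors of ∂_1 are 1 so no torsion. So H_0 ≅ Z.
rank ∂_1 = 4, rank ∂_2 = 6 ⇒ b_1 = 10 − 4 − 6 = 0; all invariant factors of ∂_2 are 1 so no torsion. So H_1 ≅ 0.
rank ∂_2 = 6, rank ∂_3 = 4 ⇒ b_2 = 10 − 6 − 4 = 0; all invariant factors of ∂_3 are 1 so no torsion. So H_2 ≅ 0.
rank ∂_3 = 4, rank ∂_4 = 0 ⇒ b_3 = 5 − 4 − 0 = 1. So H_3 ≅ Z.

H_0 ≅ Z,  H_1 = 0,  H_2 = 0,  H_3 ≅ Z.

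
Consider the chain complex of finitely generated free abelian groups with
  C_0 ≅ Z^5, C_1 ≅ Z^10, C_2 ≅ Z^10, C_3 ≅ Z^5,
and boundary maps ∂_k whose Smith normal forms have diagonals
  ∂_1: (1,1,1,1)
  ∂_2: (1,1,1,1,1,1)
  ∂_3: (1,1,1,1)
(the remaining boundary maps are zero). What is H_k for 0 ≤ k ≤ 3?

H_0: b_0 = 5 − 0 − 4 = 1; torsion from ∂_1 factors > 1: none. So H_0 = Z.
H_1: b_1 = 10 − 4 − 6 = 0; torsion from ∂_2 factors > 1: none. So H_1 = 0.
H_2: b_2 = 10 − 6 − 4 = 0; torsion from ∂_3 factors > 1: none. So H_2 = 0.
H_3: b_3 = 5 − 4 − 0 = 1; torsion from ∂_4 factors > 1: none. So H_3 = Z.

H_0 = Z,  H_1 = 0,  H_2 = 0,  H_3 = Z.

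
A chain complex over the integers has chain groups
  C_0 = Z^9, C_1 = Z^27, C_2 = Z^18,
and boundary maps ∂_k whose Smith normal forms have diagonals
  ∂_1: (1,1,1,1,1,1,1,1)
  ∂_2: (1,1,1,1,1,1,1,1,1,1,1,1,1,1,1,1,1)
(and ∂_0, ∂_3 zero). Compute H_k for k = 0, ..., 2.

H_0: b_0 = 9 − 0 − 8 = 1; torsion from ∂_1 factors > 1: none. So H_0 ≅ Z.
H_1: b_1 = 27 − 8 − 17 = 2; torsion from ∂_2 factors > 1: none. So H_1 ≅ Z^2.
H_2: b_2 = 18 − 17 − 0 = 1; torsion from ∂_3 factors > 1: none. So H_2 ≅ Z.

H_0 ≅ Z,  H_1 ≅ Z^2,  H_2 ≅ Z.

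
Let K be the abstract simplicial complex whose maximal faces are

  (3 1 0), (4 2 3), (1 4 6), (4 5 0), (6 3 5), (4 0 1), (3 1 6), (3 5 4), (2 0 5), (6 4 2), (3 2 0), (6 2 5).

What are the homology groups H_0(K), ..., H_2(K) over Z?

We work with the vertex ordering 0 < 1 < 2 < 3 < 4 < 5 < 6. The simplices of K, each written with vertices in increasing order, are:

  0-simplices (7): [0], [1], [2], [3], [4], [5], [6]
  1-simplices (18): [0,1], [0,2], [0,3], [0,4], [0,5], [1,3], [1,4], [1,6], [2,3], [2,4], [2,5], [2,6], [3,4], [3,5], [3,6], [4,5], [4,6], [5,6]
  2-simplices (12): [0,1,3], [0,1,4], [0,2,3], [0,2,5], [0,4,5], [1,3,6], [1,4,6], [2,3,4], [2,4,6], [2,5,6], [3,4,5], [3,5,6]

Hence C_0 ≅ Z^7, C_1 ≅ Z^18, C_2 ≅ Z^12.

∂_1: C_1 → C_0 maps an edge to its endpoints' difference, ∂[p,q] = q − p. For instance
  ∂[0,5] = [5] − [0].
As a 7×18 matrix over Z this has rank 6, with invariant factors (1,1,1,1,1,1).

∂_2: C_2 → C_1 acts by ∂[p,q,r] = [q,r] − [p,r] + [p,q]. For instance
  ∂[2,3,4] = [3,4] − [2,4] + [2,3],
  ∂[0,2,3] = [2,3] − [0,3] + [0,2].
The 18×12 boundary matrix has rank 12 and Smith normal form diag(1,1,1,1,1,1,1,1,1,1,1,2).

Now H_k = ker ∂_k / im ∂_{k+1}, so:

  H_0: rank C_0 − rank ∂_1 = 7 − 6 = 1, and the invariant factors of ∂_1 are all 1, so H_0 ≅ Z.
  H_1: rank ker ∂_1 − rank ∂_2 = (18 − 6) − 12 = 0, and ∂_2 has invariant factor 2 > 1, so H_1 ≅ Z/2.
  H_2: rank ker ∂_2 − rank ∂_3 = (12 − 12) − 0 = 0, and there is no ∂_3, so H_2 ≅ 0.

As a check, the Euler characteristic is 7 − 18 + 12 = 1, which agrees with 1 − 0 + 0 = 1.
(K is a triangulation of the real projective plane RP^2.)

H_0 ≅ Z,  H_1 ≅ Z/2,  H_2 = 0.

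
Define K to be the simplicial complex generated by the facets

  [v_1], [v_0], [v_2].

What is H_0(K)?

H_0 = Z^3.

Order the vertices as v_0 < v_1 < v_2. Listing each simplex with vertices in this order, K has dimension 0 with simplices:

  0-simplices (3): [v_0], [v_1], [v_2]

so the chain groups are C_0 ≅ Z^3.

Computing H_k = (kernel of ∂_k) / (image of ∂_{k+1}):

  H_0: rank C_0 − rank ∂_1 = 3 − 0 = 3, and there is no ∂_1, so H_0 = Z^3.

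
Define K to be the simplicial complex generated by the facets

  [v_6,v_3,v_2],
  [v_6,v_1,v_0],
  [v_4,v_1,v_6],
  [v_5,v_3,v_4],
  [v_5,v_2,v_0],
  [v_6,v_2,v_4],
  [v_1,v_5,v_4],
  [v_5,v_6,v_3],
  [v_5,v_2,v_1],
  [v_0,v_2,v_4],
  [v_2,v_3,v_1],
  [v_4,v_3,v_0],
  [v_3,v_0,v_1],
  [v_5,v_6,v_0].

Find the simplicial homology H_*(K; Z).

We work with the vertex ordering v_0 < v_1 < v_2 < v_3 < v_4 < v_5 < v_6. The simplices of K, each written with vertices in increasing order, are:

  0-simplices (7): [v_0], [v_1], [v_2], [v_3], [v_4], [v_5], [v_6]
  1-simplices (21): (21 of them)
  2-simplices (14): (14 of them)

Hence C_0 ≅ Z^7, C_1 ≅ Z^21, C_2 ≅ Z^14.

The boundary map ∂_1: C_1 → C_0 maps an edge to its endpoints' difference, ∂[p,q] = q − p. For instance
  ∂[v_0,v_6] = [v_6] − [v_0].
As a 7×21 matrix over Z this has rank 6, with invariant factors (1,1,1,1,1,1).

∂_2: C_2 → C_1 acts by ∂[p,q,r] = [q,r] − [p,r] + [p,q]. For instance
  ∂[v_2,v_4,v_6] = [v_4,v_6] − [v_2,v_6] + [v_2,v_4],
  ∂[v_0,v_3,v_4] = [v_3,v_4] − [v_0,v_4] + [v_0,v_3].
The 21×14 boundary matrix has rank 13 and Smith normal form diag(1,1,1,1,1,1,1,1,1,1,1,1,1).

Reading off H_k = ker ∂_k / im ∂_{k+1}:

  H_0: rank C_0 − rank ∂_1 = 7 − 6 = 1, and the invariant factors of ∂_1 are all 1, so H_0 = Z.
  H_1: rank ker ∂_1 − rank ∂_2 = (21 − 6) − 13 = 2, and the invariant factors of ∂_2 are all 1, so H_1 = Z^2.
  H_2: rank ker ∂_2 − rank ∂_3 = (14 − 13) − 0 = 1, and there is no ∂_3, so H_2 = Z.

H_0 = Z,  H_1 = Z^2,  H_2 = Z.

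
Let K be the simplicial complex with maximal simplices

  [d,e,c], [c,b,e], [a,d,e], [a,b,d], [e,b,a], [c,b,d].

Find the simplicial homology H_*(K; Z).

H_0 ≅ Z,  H_1 = 0,  H_2 ≅ Z.

Fix the vertex order a < b < c < d < e and write every simplex with vertices in increasing order. Then dim K = 2 and the simplices of K are:

  0-simplices (5): a, b, c, d, e
  1-simplices (9): ab, ad, ae, bc, bd, be, cd, ce, de
  2-simplices (6): abd, abe, ade, bcd, bce, cde

Hence C_0 ≅ Z^5, C_1 ≅ Z^9, C_2 ≅ Z^6.

∂_1: C_1 → C_0 is given by ∂[p,q] = [q] − [p].
This gives a 5×9 integer matrix of rank 4; reducing to Smith normal form yields diagonal entries (1,1,1,1).

The boundary map ∂_2: C_2 → C_1 maps a triangle to the signed sum of its edges. For instance
  ∂bcd = cd − bd + bc,
  ∂abe = be − ae + ab.
The resulting 9×6 matrix has rank 5, and its Smith normal form has invariant factors (1,1,1,1,1).

Reading off H_k = ker ∂_k / im ∂_{k+1}:

  H_0: rank C_0 − rank ∂_1 = 5 − 4 = 1, and the invariant factors of ∂_1 are all 1, so H_0 ≅ Z.
  H_1: rank ker ∂_1 − rank ∂_2 = (9 − 4) − 5 = 0, and the invariant factors of ∂_2 are all 1, so H_1 ≅ 0.
  H_2: rank ker ∂_2 − rank ∂_3 = (6 − 5) − 0 = 1, and there is no ∂_3, so H_2 ≅ Z.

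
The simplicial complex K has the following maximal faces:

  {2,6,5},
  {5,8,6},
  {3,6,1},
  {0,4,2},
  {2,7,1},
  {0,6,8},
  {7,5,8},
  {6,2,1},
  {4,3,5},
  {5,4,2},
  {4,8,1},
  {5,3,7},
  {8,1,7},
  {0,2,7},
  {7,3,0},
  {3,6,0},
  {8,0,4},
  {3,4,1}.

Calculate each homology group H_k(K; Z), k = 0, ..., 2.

H_0 = Z,  H_1 = Z^2,  H_2 = Z.

Order the vertices as 0 < 1 < 2 < 3 < 4 < 5 < 6 < 7 < 8. Listing each simplex with vertices in this order, K has dimension 2 with simplices:

  0-simplices (9): [0], [1], [2], [3], [4], [5], [6], [7], [8]
  1-simplices (27): (27 of them)
  2-simplices (18): [0,2,4], [0,2,7], [0,3,6], [0,3,7], [0,4,8], [0,6,8], [1,2,6], [1,2,7], [1,3,4], [1,3,6], [1,4,8], [1,7,8], [2,4,5], [2,5,6], [3,4,5], [3,5,7], [5,6,8], [5,7,8]

so the chain groups are C_0 ≅ Z^9, C_1 ≅ Z^27, C_2 ≅ Z^18.

∂_1: C_1 → C_0 maps an edge to its endpoints' difference, ∂[p,q] = q − p. For instance
  ∂[6,8] = [8] − [6].
As a 9×27 matrix over Z this has rank 8, with invariant factors (1,1,1,1,1,1,1,1).

Boundary ∂_2: C_2 → C_1 acts by ∂[p,q,r] = [q,r] − [p,r] + [p,q]. For instance
  ∂[0,3,6] = [3,6] − [0,6] + [0,3],
  ∂[1,4,8] = [4,8] − [1,8] + [1,4].
This gives a 27×18 integer matrix of rank 17; reducing to Smith normal form yields diagonal entries (1,1,1,1,1,1,1,1,1,1,1,1,1,1,1,1,1).

From H_k ≅ ker(∂_k) / im(∂_{k+1}) we obtain:

  H_0: rank C_0 − rank ∂_1 = 9 − 8 = 1, and the invariant factors of ∂_1 are all 1, so H_0 ≅ Z.
  H_1: rank ker ∂_1 − rank ∂_2 = (27 − 8) − 17 = 2, and the invariant factors of ∂_2 are all 1, so H_1 ≅ Z^2.
  H_2: rank ker ∂_2 − rank ∂_3 = (18 − 17) − 0 = 1, and there is no ∂_3, so H_2 ≅ Z.

As a check, the Euler characteristic is 9 − 27 + 18 = 0, which agrees with 1 − 2 + 1 = 0.
(K is a triangulation of the torus T^2.)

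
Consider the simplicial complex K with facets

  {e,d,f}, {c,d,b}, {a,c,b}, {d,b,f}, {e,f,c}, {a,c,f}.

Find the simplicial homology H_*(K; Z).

Fix the vertex order a < b < c < d < e < f and write every simplex with vertices in increasing order. Then dim K = 2 and the simplices of K are:

  0-simplices (6): a, b, c, d, e, f
  1-simplices (12): ab, ac, af, bc, bd, bf, cd, ce, cf, de, df, ef
  2-simplices (6): abc, acf, bcd, bdf, cef, def

so the chain groups are C_0 ≅ Z^6, C_1 ≅ Z^12, C_2 ≅ Z^6.

The boundary map ∂_1: C_1 → C_0 maps an edge to its endpoints' difference, ∂[p,q] = q − p.
The 6×12 boundary matrix has rank 5 and Smith normal form diag(1,1,1,1,1).

∂_2: C_2 → C_1 sends each 2-simplex [p,q,r] to [q,r] − [p,r] + [p,q]. For instance
  ∂def = ef − df + de,
  ∂abc = bc − ac + ab.
This gives a 12×6 integer matrix of rank 6; reducing to Smith normal form yields diagonal entries (1,1,1,1,1,1).

Computing H_k = (kernel of ∂_k) / (image of ∂_{k+1}):

  H_0: rank C_0 − rank ∂_1 = 6 − 5 = 1, and the invariant factors of ∂_1 are all 1, so H_0 = Z.
  H_1: rank ker ∂_1 − rank ∂_2 = (12 − 5) − 6 = 1, and the invariant factors of ∂_2 are all 1, so H_1 = Z.
  H_2: rank ker ∂_2 − rank ∂_3 = (6 − 6) − 0 = 0, and there is no ∂_3, so H_2 = 0.

As a check, the Euler characteristic is 6 − 12 + 6 = 0, which agrees with 1 − 1 + 0 = 0.
(K is a triangulation of the cylinder S^1 x I.)

H_0 ≅ Z,  H_1 ≅ Z,  H_2 = 0.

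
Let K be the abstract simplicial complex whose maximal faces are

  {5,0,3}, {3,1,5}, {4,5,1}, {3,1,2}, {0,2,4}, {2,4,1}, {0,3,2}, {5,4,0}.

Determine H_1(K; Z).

H_1 ≅ 0.

K has 6 vertices, 12 edges, 8 triangles.
rank ∂_1 = 5, rank ∂_2 = 7 ⇒ b_1 = 12 − 5 − 7 = 0; all invariant factors of ∂_2 are 1 so no torsion. So H_1 = 0.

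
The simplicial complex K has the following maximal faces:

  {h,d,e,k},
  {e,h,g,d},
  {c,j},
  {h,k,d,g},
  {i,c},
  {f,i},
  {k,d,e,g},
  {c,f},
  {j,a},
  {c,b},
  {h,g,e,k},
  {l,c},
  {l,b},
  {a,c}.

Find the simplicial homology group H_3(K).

Fix the vertex order a < b < c < d < e < f < g < h < i < j < k < l and write every simplex with vertices in increasing order. Then dim K = 3 and the simplices of K are:

  0-simplices (12): a, b, c, d, e, f, g, h, i, j, k, l
  1-simplices (19): ac, aj, bc, bl, cf, ci, cj, cl, de, dg, dh, dk, eg, eh, ek, fi, gh, gk, hk
  2-simplices (10): deg, deh, dek, dgh, dgk, dhk, egh, egk, ehk, ghk
  3-simplices (5): degh, degk, dehk, dghk, eghk

so the chain groups are C_0 ≅ Z^12, C_1 ≅ Z^19, C_2 ≅ Z^10, C_3 ≅ Z^5.

The boundary map ∂_1: C_1 → C_0 is given by ∂[p,q] = [q] − [p].
The 12×19 boundary matrix has rank 10 and Smith normal form diag(1,1,1,1,1,1,1,1,1,1).

Boundary ∂_2: C_2 → C_1 maps a triangle to the signed sum of its edges. For instance
  ∂deg = eg − dg + de,
  ∂ehk = hk − ek + eh.
As a 19×10 matrix over Z this has rank 6, with invariant factors (1,1,1,1,1,1).

Boundary ∂_3: C_3 → C_2 sends each 3-simplex σ to the alternating sum Σ_i (−1)^i (σ with its i-th vertex removed). For instance
  ∂dghk = ghk − dhk + dgk − dgh,
  ∂eghk = ghk − ehk + egk − egh.
The 10×5 boundary matrix has rank 4 and Smith normal form diag(1,1,1,1).

Computing H_k = (kernel of ∂_k) / (image of ∂_{k+1}):

  H_3: rank ker ∂_3 − rank ∂_4 = (5 − 4) − 0 = 1, and there is no ∂_4, so H_3 = Z.

H_3 = Z.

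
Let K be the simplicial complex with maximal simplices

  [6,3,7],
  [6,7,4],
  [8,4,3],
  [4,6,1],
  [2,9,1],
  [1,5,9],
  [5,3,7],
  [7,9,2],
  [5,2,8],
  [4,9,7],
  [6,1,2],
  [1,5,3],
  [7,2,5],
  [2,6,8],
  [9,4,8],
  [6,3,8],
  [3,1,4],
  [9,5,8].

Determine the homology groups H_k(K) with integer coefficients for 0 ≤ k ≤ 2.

Order the vertices as 1 < 2 < 3 < 4 < 5 < 6 < 7 < 8 < 9. Listing each simplex with vertices in this order, K has dimension 2 with simplices:

  0-simplices (9): [1], [2], [3], [4], [5], [6], [7], [8], [9]
  1-simplices (27): (27 of them)
  2-simplices (18): [1,2,6], [1,2,9], [1,3,4], [1,3,5], [1,4,6], [1,5,9], [2,5,7], [2,5,8], [2,6,8], [2,7,9], [3,4,8], [3,5,7], [3,6,7], [3,6,8], [4,6,7], [4,7,9], [4,8,9], [5,8,9]

so the chain groups are C_0 ≅ Z^9, C_1 ≅ Z^27, C_2 ≅ Z^18.

∂_1: C_1 → C_0 sends each edge [p,q] (with p < q) to q − p.
The 9×27 boundary matrix has rank 8 and Smith normal form diag(1,1,1,1,1,1,1,1).

The boundary map ∂_2: C_2 → C_1 acts by ∂[p,q,r] = [q,r] − [p,r] + [p,q]. For instance
  ∂[1,3,4] = [3,4] − [1,4] + [1,3],
  ∂[4,7,9] = [7,9] − [4,9] + [4,7].
The resulting 27×18 matrix has rank 18, and its Smith normal form has invariant factors (1,1,1,1,1,1,1,1,1,1,1,1,1,1,1,1,1,2).

From H_k ≅ ker(∂_k) / im(∂_{k+1}) we obtain:

  H_0: rank C_0 − rank ∂_1 = 9 − 8 = 1, and the invariant factors of ∂_1 are all 1, so H_0 = Z.
  H_1: rank ker ∂_1 − rank ∂_2 = (27 − 8) − 18 = 1, and ∂_2 has invariant factor 2 > 1, so H_1 = Z × Z/2.
  H_2: rank ker ∂_2 − rank ∂_3 = (18 − 18) − 0 = 0, and there is no ∂_3, so H_2 = 0.

(K is a triangulation of the Klein bottle.)

H_0 ≅ Z,  H_1 ≅ Z × Z/2,  H_2 = 0.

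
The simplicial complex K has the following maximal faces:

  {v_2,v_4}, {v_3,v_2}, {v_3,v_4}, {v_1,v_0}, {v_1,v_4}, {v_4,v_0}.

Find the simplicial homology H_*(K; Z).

K has 5 vertices, 6 edges.
rank ∂_0 = 0, rank ∂_1 = 4 ⇒ b_0 = 5 − 0 − 4 = 1; all invariant factors of ∂_1 are 1 so no torsion. So H_0 = Z.
rank ∂_1 = 4, rank ∂_2 = 0 ⇒ b_1 = 6 − 4 − 0 = 2. So H_1 = Z^2.

H_0 = Z,  H_1 = Z^2.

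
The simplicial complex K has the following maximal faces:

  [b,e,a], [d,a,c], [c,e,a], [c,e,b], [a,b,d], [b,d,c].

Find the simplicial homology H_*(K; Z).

We work with the vertex ordering a < b < c < d < e. The simplices of K, each written with vertices in increasing order, are:

  0-simplices (5): a, b, c, d, e
  1-simplices (9): ab, ac, ad, ae, bc, bd, be, cd, ce
  2-simplices (6): abd, abe, acd, ace, bcd, bce

Hence C_0 ≅ Z^5, C_1 ≅ Z^9, C_2 ≅ Z^6.

∂_1: C_1 → C_0 is given by ∂[p,q] = [q] − [p]. For instance
  ∂ac = c − a.
The resulting 5×9 matrix has rank 4, and its Smith normal form has invariant factors (1,1,1,1).

The boundary map ∂_2: C_2 → C_1 acts by ∂[p,q,r] = [q,r] − [p,r] + [p,q]. For instance
  ∂bcd = cd − bd + bc,
  ∂acd = cd − ad + ac.
The resulting 9×6 matrix has rank 5, and its Smith normal form has invariant factors (1,1,1,1,1).

Computing H_k = (kernel of ∂_k) / (image of ∂_{k+1}):

  H_0: rank C_0 − rank ∂_1 = 5 − 4 = 1, and the invariant factors of ∂_1 are all 1, so H_0 = Z.
  H_1: rank ker ∂_1 − rank ∂_2 = (9 − 4) − 5 = 0, and the invariant factors of ∂_2 are all 1, so H_1 = 0.
  H_2: rank ker ∂_2 − rank ∂_3 = (6 − 5) − 0 = 1, and there is no ∂_3, so H_2 = Z.

As a check, the Euler characteristic is 5 − 9 + 6 = 2, which agrees with 1 − 0 + 1 = 2.

H_0 ≅ Z,  H_1 = 0,  H_2 ≅ Z.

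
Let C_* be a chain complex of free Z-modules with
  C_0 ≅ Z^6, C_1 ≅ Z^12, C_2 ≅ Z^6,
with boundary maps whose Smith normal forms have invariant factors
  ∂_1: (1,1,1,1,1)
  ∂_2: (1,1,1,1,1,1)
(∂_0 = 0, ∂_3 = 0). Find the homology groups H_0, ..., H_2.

H_0 = Z,  H_1 = Z,  H_2 = 0.

H_0: b_0 = 6 − 0 − 5 = 1; torsion from ∂_1 factors > 1: none. So H_0 = Z.
H_1: b_1 = 12 − 5 − 6 = 1; torsion from ∂_2 factors > 1: none. So H_1 = Z.
H_2: b_2 = 6 − 6 − 0 = 0; torsion from ∂_3 factors > 1: none. So H_2 = 0.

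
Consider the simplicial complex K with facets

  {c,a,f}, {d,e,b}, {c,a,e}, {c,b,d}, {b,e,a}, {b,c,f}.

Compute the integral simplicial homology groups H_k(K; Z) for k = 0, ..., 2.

H_0 = Z,  H_1 = Z,  H_2 = 0.

We work with the vertex ordering a < b < c < d < e < f. The simplices of K, each written with vertices in increasing order, are:

  0-simplices (6): a, b, c, d, e, f
  1-simplices (12): ab, ac, ae, af, bc, bd, be, bf, cd, ce, cf, de
  2-simplices (6): abe, ace, acf, bcd, bcf, bde

Hence C_0 ≅ Z^6, C_1 ≅ Z^12, C_2 ≅ Z^6.

∂_1: C_1 → C_0 sends each edge [p,q] (with p < q) to q − p. For instance
  ∂cf = f − c.
The resulting 6×12 matrix has rank 5, and its Smith normal form has invariant factors (1,1,1,1,1).

The boundary map ∂_2: C_2 → C_1 sends each 2-simplex [p,q,r] to [q,r] − [p,r] + [p,q]. For instance
  ∂abe = be − ae + ab,
  ∂bcd = cd − bd + bc.
The resulting 12×6 matrix has rank 6, and its Smith normal form has invariant factors (1,1,1,1,1,1).

Computing H_k = (kernel of ∂_k) / (image of ∂_{k+1}):

  H_0: rank C_0 − rank ∂_1 = 6 − 5 = 1, and the invariant factors of ∂_1 are all 1, so H_0 = Z.
  H_1: rank ker ∂_1 − rank ∂_2 = (12 − 5) − 6 = 1, and the invariant factors of ∂_2 are all 1, so H_1 = Z.
  H_2: rank ker ∂_2 − rank ∂_3 = (6 − 6) − 0 = 0, and there is no ∂_3, so H_2 = 0.

As a check, the Euler characteristic is 6 − 12 + 6 = 0, which agrees with 1 − 1 + 0 = 0.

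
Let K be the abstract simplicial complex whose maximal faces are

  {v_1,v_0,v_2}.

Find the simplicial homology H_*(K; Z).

H_0 = Z,  H_1 = 0,  H_2 = 0.

Fix the vertex order v_0 < v_1 < v_2 and write every simplex with vertices in increasing order. Then dim K = 2 and the simplices of K are:

  0-simplices (3): [v_0], [v_1], [v_2]
  1-simplices (3): [v_0,v_1], [v_0,v_2], [v_1,v_2]
  2-simplices (1): [v_0,v_1,v_2]

giving chain groups C_0 ≅ Z^3, C_1 ≅ Z^3, C_2 ≅ Z^1.

Boundary ∂_1: C_1 → C_0 is given by ∂[p,q] = [q] − [p]. For instance
  ∂[v_0,v_1] = [v_1] − [v_0].
The resulting 3×3 matrix has rank 2, and its Smith normal form has invariant factors (1,1).

∂_2: C_2 → C_1 maps a triangle to the signed sum of its edges. For instance
  ∂[v_0,v_1,v_2] = [v_1,v_2] − [v_0,v_2] + [v_0,v_1].
As a 3×1 matrix over Z this has rank 1, with invariant factors (1).

Now H_k = ker ∂_k / im ∂_{k+1}, so:

  H_0: rank C_0 − rank ∂_1 = 3 − 2 = 1, and the invariant factors of ∂_1 are all 1, so H_0 = Z.
  H_1: rank ker ∂_1 − rank ∂_2 = (3 − 2) − 1 = 0, and the invariant factors of ∂_2 are all 1, so H_1 = 0.
  H_2: rank ker ∂_2 − rank ∂_3 = (1 − 1) − 0 = 0, and there is no ∂_3, so H_2 = 0.

As a check, the Euler characteristic is 3 − 3 + 1 = 1, which agrees with 1 − 0 + 0 = 1.
(K is a triangulation of the 2-simplex.)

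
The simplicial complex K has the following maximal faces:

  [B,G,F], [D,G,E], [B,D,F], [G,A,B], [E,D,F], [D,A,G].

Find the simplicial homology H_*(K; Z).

We work with the vertex ordering A < B < D < E < F < G. The simplices of K, each written with vertices in increasing order, are:

  0-simplices (6): A, B, D, E, F, G
  1-simplices (12): AB, AD, AG, BD, BF, BG, DE, DF, DG, EF, EG, FG
  2-simplices (6): ABG, ADG, BDF, BFG, DEF, DEG

giving chain groups C_0 ≅ Z^6, C_1 ≅ Z^12, C_2 ≅ Z^6.

The boundary map ∂_1: C_1 → C_0 is given by ∂[p,q] = [q] − [p]. For instance
  ∂BF = F − B.
The resulting 6×12 matrix has rank 5, and its Smith normal form has invariant factors (1,1,1,1,1).

The boundary map ∂_2: C_2 → C_1 acts by ∂[p,q,r] = [q,r] − [p,r] + [p,q]. For instance
  ∂DEF = EF − DF + DE,
  ∂ADG = DG − AG + AD.
This gives a 12×6 integer matrix of rank 6; reducing to Smith normal form yields diagonal entries (1,1,1,1,1,1).

From H_k ≅ ker(∂_k) / im(∂_{k+1}) we obtain:

  H_0: rank C_0 − rank ∂_1 = 6 − 5 = 1, and the invariant factors of ∂_1 are all 1, so H_0 ≅ Z.
  H_1: rank ker ∂_1 − rank ∂_2 = (12 − 5) − 6 = 1, and the invariant factors of ∂_2 are all 1, so H_1 ≅ Z.
  H_2: rank ker ∂_2 − rank ∂_3 = (6 − 6) − 0 = 0, and there is no ∂_3, so H_2 ≅ 0.

As a check, the Euler characteristic is 6 − 12 + 6 = 0, which agrees with 1 − 1 + 0 = 0.

H_0 = Z,  H_1 = Z,  H_2 = 0.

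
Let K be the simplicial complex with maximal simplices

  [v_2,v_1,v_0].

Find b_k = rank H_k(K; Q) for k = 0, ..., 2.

b_0 = 1, b_1 = 0, b_2 = 0.

Take the total order v_0 < v_1 < v_2 on the vertex set. Then K (dimension 2) consists of the simplices:

  0-simplices (3): [v_0], [v_1], [v_2]
  1-simplices (3): [v_0,v_1], [v_0,v_2], [v_1,v_2]
  2-simplices (1): [v_0,v_1,v_2]

Hence C_0 ≅ Z^3, C_1 ≅ Z^3, C_2 ≅ Z^1.

∂_1: C_1 → C_0 sends each edge [p,q] (with p < q) to q − p. For instance
  ∂[v_0,v_1] = [v_1] − [v_0].
The resulting 3×3 matrix has rank 2, and its Smith normal form has invariant factors (1,1).

∂_2: C_2 → C_1 sends each 2-simplex [p,q,r] to [q,r] − [p,r] + [p,q]. For instance
  ∂[v_0,v_1,v_2] = [v_1,v_2] − [v_0,v_2] + [v_0,v_1].
The resulting 3×1 matrix has rank 1, and its Smith normal form has invariant factors (1).

Now H_k = ker ∂_k / im ∂_{k+1}, so:

  H_0: rank C_0 − rank ∂_1 = 3 − 2 = 1, and the invariant factors of ∂_1 are all 1, so H_0 = Z.
  H_1: rank ker ∂_1 − rank ∂_2 = (3 − 2) − 1 = 0, and the invariant factors of ∂_2 are all 1, so H_1 = 0.
  H_2: rank ker ∂_2 − rank ∂_3 = (1 − 1) − 0 = 0, and there is no ∂_3, so H_2 = 0.

As a check, the Euler characteristic is 3 − 3 + 1 = 1, which agrees with 1 − 0 + 0 = 1.

Hence the Betti numbers are b_0 = 1, b_1 = 0, b_2 = 0.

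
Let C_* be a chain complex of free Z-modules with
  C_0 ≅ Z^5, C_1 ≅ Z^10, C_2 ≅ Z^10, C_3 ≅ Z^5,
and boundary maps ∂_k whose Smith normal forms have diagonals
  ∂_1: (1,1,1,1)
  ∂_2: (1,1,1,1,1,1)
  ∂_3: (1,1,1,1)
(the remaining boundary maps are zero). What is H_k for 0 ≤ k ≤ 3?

H_0 = Z,  H_1 = 0,  H_2 = 0,  H_3 = Z.

H_0: b_0 = 5 − 0 − 4 = 1; torsion from ∂_1 factors > 1: none. So H_0 = Z.
H_1: b_1 = 10 − 4 − 6 = 0; torsion from ∂_2 factors > 1: none. So H_1 = 0.
H_2: b_2 = 10 − 6 − 4 = 0; torsion from ∂_3 factors > 1: none. So H_2 = 0.
H_3: b_3 = 5 − 4 − 0 = 1; torsion from ∂_4 factors > 1: none. So H_3 = Z.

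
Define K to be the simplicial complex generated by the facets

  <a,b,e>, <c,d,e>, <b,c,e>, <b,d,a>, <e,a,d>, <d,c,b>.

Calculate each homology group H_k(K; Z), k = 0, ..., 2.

H_0 = Z,  H_1 = 0,  H_2 = Z.

K has 5 vertices, 9 edges, 6 triangles.
rank ∂_0 = 0, rank ∂_1 = 4 ⇒ b_0 = 5 − 0 − 4 = 1; all invariant factors of ∂_1 are 1 so no torsion. So H_0 ≅ Z.
rank ∂_1 = 4, rank ∂_2 = 5 ⇒ b_1 = 9 − 4 − 5 = 0; all invariant factors of ∂_2 are 1 so no torsion. So H_1 ≅ 0.
rank ∂_2 = 5, rank ∂_3 = 0 ⇒ b_2 = 6 − 5 − 0 = 1. So H_2 ≅ Z.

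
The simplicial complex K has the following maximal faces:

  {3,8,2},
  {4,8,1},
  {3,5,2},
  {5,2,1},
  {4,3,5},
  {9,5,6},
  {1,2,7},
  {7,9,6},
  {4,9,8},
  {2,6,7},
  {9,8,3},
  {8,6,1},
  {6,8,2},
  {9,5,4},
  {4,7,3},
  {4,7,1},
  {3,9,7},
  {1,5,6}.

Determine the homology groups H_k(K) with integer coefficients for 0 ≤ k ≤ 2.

Order the vertices as 1 < 2 < 3 < 4 < 5 < 6 < 7 < 8 < 9. Listing each simplex with vertices in this order, K has dimension 2 with simplices:

  0-simplices (9): [1], [2], [3], [4], [5], [6], [7], [8], [9]
  1-simplices (27): (27 of them)
  2-simplices (18): [1,2,5], [1,2,7], [1,4,7], [1,4,8], [1,5,6], [1,6,8], [2,3,5], [2,3,8], [2,6,7], [2,6,8], [3,4,5], [3,4,7], [3,7,9], [3,8,9], [4,5,9], [4,8,9], [5,6,9], [6,7,9]

Hence C_0 ≅ Z^9, C_1 ≅ Z^27, C_2 ≅ Z^18.

∂_1: C_1 → C_0 sends each edge [p,q] (with p < q) to q − p. For instance
  ∂[8,9] = [9] − [8].
The resulting 9×27 matrix has rank 8, and its Smith normal form has invariant factors (1,1,1,1,1,1,1,1).

The boundary map ∂_2: C_2 → C_1 acts by ∂[p,q,r] = [q,r] − [p,r] + [p,q]. For instance
  ∂[3,7,9] = [7,9] − [3,9] + [3,7],
  ∂[1,2,7] = [2,7] − [1,7] + [1,2].
The resulting 27×18 matrix has rank 18, and its Smith normal form has invariant factors (1,1,1,1,1,1,1,1,1,1,1,1,1,1,1,1,1,2).

Computing H_k = (kernel of ∂_k) / (image of ∂_{k+1}):

  H_0: rank C_0 − rank ∂_1 = 9 − 8 = 1, and the invariant factors of ∂_1 are all 1, so H_0 ≅ Z.
  H_1: rank ker ∂_1 − rank ∂_2 = (27 − 8) − 18 = 1, and ∂_2 has invariant factor 2 > 1, so H_1 ≅ Z × Z/2.
  H_2: rank ker ∂_2 − rank ∂_3 = (18 − 18) − 0 = 0, and there is no ∂_3, so H_2 ≅ 0.

H_0 ≅ Z,  H_1 ≅ Z × Z/2,  H_2 = 0.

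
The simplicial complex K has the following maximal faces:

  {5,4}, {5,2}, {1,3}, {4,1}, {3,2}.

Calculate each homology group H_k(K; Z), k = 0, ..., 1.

H_0 = Z,  H_1 = Z.

Order the vertices as 1 < 2 < 3 < 4 < 5. Listing each simplex with vertices in this order, K has dimension 1 with simplices:

  0-simplices (5): [1], [2], [3], [4], [5]
  1-simplices (5): [1,3], [1,4], [2,3], [2,5], [4,5]

Hence C_0 ≅ Z^5, C_1 ≅ Z^5.

The boundary map ∂_1: C_1 → C_0 maps an edge to its endpoints' difference, ∂[p,q] = q − p.
This gives a 5×5 integer matrix of rank 4; reducing to Smith normal form yields diagonal entries (1,1,1,1).

Reading off H_k = ker ∂_k / im ∂_{k+1}:

  H_0: rank C_0 − rank ∂_1 = 5 − 4 = 1, and the invariant factors of ∂_1 are all 1, so H_0 ≅ Z.
  H_1: rank ker ∂_1 − rank ∂_2 = (5 − 4) − 0 = 1, and there is no ∂_2, so H_1 ≅ Z.

(K is a triangulation of the circle S^1.)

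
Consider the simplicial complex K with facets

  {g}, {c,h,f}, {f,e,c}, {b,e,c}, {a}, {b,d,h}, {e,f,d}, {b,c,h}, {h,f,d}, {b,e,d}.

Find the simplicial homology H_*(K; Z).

H_0 = Z^3,  H_1 = 0,  H_2 = Z.

Order the vertices as a < b < c < d < e < f < g < h. Listing each simplex with vertices in this order, K has dimension 2 with simplices:

  0-simplices (8): a, b, c, d, e, f, g, h
  1-simplices (12): bc, bd, be, bh, ce, cf, ch, de, df, dh, ef, fh
  2-simplices (8): bce, bch, bde, bdh, cef, cfh, def, dfh

so the chain groups are C_0 ≅ Z^8, C_1 ≅ Z^12, C_2 ≅ Z^8.

The boundary map ∂_1: C_1 → C_0 is given by ∂[p,q] = [q] − [p]. For instance
  ∂df = f − d.
As a 8×12 matrix over Z this has rank 5, with invariant factors (1,1,1,1,1).

Boundary ∂_2: C_2 → C_1 maps a triangle to the signed sum of its edges. For instance
  ∂bch = ch − bh + bc,
  ∂bce = ce − be + bc.
This gives a 12×8 integer matrix of rank 7; reducing to Smith normal form yields diagonal entries (1,1,1,1,1,1,1).

Reading off H_k = ker ∂_k / im ∂_{k+1}:

  H_0: rank C_0 − rank ∂_1 = 8 − 5 = 3, and the invariant factors of ∂_1 are all 1, so H_0 = Z^3.
  H_1: rank ker ∂_1 − rank ∂_2 = (12 − 5) − 7 = 0, and the invariant factors of ∂_2 are all 1, so H_1 = 0.
  H_2: rank ker ∂_2 − rank ∂_3 = (8 − 7) − 0 = 1, and there is no ∂_3, so H_2 = Z.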